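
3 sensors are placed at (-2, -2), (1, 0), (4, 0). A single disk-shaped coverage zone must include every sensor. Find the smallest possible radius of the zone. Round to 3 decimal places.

3.162

Call the three points A, B, C in the order given.
Side lengths²: AB² = 13, AC² = 40, BC² = 9.
Since AC² = 40 ≥ 13 + 9 = 22, the angle opposite AC is not acute, so the smallest enclosing circle has AC as diameter.
Centre = midpoint of AC = (1, -1), r² = 40/4 = 10.
r = √10 ≈ 3.162.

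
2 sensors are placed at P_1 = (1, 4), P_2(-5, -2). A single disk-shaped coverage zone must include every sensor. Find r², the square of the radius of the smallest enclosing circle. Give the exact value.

18

The smallest circle enclosing two points has them as diameter endpoints.
Centre = midpoint = (-2, 1); r² = |P_1P_2|²/4 = 72/4 = 18.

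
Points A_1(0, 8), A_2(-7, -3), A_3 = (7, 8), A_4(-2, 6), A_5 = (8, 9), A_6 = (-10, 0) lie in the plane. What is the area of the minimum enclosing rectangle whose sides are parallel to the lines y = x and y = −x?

In coordinates u = x + y, v = x − y the rectangle is axis-aligned; the map (x,y)→(u,v) scales areas by 2.
u-values: 8, -10, 15, 4, 17, -10; range = 17 − (-10) = 27.
v-values: -8, -4, -1, -8, -1, -10; range = -1 − (-10) = 9.
Area = (27 × 9) / 2 = 121.5.

121.5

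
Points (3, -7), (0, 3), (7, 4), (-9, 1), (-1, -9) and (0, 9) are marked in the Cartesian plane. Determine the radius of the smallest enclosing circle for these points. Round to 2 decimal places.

The minimum enclosing circle of a finite set is fixed by two of the points (as a diameter) or three (as a circumcircle).
The farthest pair is (-1, -9)–(0, 9) with squared distance 325. The circle on this segment as diameter has centre (-0.5, 0) and r² = 325/4 = 81.25.
Check (3, -7): distance² to centre = 61.25 ≤ 81.25, so it lies inside.
All remaining points lie in this disk, and no smaller disk contains both endpoints, so this is the minimum enclosing circle.
r = √(81.25) ≈ 9.01.

9.01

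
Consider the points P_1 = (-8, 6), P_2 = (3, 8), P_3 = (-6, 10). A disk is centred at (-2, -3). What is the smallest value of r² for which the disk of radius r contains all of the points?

185

The required radius is the distance from (-2, -3) to the farthest point.
Squared distances: 117, 146, 185.
Maximum is 185, attained at P_3.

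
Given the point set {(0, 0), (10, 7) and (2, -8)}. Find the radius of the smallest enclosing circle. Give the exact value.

8.5

Call the three points A, B, C in the order given.
Side lengths²: AB² = 149, AC² = 68, BC² = 289.
Since BC² = 289 ≥ 149 + 68 = 217, the angle opposite BC is not acute, so the smallest enclosing circle has BC as diameter.
Centre = midpoint of BC = (6, -0.5), r² = 289/4 = 72.25.
r = √(72.25) = 8.5.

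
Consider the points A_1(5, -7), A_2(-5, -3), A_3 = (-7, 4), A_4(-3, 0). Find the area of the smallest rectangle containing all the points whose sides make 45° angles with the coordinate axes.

69

In coordinates u = x + y, v = x − y the rectangle is axis-aligned; the map (x,y)→(u,v) scales areas by 2.
u-values: -2, -8, -3, -3; range = -2 − (-8) = 6.
v-values: 12, -2, -11, -3; range = 12 − (-11) = 23.
Area = (6 × 23) / 2 = 69.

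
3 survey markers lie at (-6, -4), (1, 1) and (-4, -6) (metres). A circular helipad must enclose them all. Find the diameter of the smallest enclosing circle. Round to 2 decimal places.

8.72

Call the three points A, B, C in the order given.
Side lengths²: AB² = 74, AC² = 8, BC² = 74.
Since BC² = 74 < 74 + 8 = 82, the triangle is acute, so the smallest enclosing circle is the circumcircle.
Circumcentre = (-25/12, -25/12), r² = 1369/72.
Diameter = 2r = 2√(1369/72) ≈ 8.72.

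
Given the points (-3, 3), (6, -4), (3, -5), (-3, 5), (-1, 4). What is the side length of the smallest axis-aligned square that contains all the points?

10

The bounding box has width 9 and height 10.
An axis-aligned square enclosing the set must have side ≥ max(width, height).
So the minimum side is max(9, 10) = 10.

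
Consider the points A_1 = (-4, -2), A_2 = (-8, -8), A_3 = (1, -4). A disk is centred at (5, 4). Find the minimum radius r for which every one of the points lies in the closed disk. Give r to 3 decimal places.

The required radius is the distance from (5, 4) to the farthest point.
Squared distances: 117, 313, 80.
Maximum is 313, attained at A_2.
r = √313 ≈ 17.692.

17.692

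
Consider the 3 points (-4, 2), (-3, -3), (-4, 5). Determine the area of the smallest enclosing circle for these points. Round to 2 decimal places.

Call the three points A, B, C in the order given.
Side lengths²: AB² = 26, AC² = 9, BC² = 65.
Since BC² = 65 ≥ 26 + 9 = 35, the angle opposite BC is not acute, so the smallest enclosing circle has BC as diameter.
Centre = midpoint of BC = (-3.5, 1), r² = 65/4 = 16.25.
Area = π·r² = π·16.25 ≈ 51.05.

51.05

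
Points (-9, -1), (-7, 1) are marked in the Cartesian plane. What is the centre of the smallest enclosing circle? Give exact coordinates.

The smallest circle enclosing two points has them as diameter endpoints.
Centre = midpoint = (-8, 0); r² = |(-9, -1)−(-7, 1)|²/4 = 8/4 = 2.
Centre = (-8, 0).

(-8, 0)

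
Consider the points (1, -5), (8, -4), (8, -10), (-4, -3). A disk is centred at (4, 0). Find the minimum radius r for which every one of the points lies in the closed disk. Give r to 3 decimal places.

10.770

The required radius is the distance from (4, 0) to the farthest point.
Squared distances: 34, 32, 116, 73.
Maximum is 116, attained at (8, -10).
r = √116 ≈ 10.770.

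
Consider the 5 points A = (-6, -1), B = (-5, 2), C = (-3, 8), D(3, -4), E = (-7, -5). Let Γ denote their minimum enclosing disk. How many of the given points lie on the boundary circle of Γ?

By Welzl's lemma the MEC is supported by two points (diametrically opposite) or three points (on a circumcircle).
The minimum enclosing circle is determined by three boundary points: C, D, E.
Their circumcentre is (-53/21, 31/42) with r² = 93425/1764.
The farthest remaining point A is at distance² 26645/1764 ≤ 93425/1764.
The points at distance exactly r from the centre are C, D, E — 3 points.

3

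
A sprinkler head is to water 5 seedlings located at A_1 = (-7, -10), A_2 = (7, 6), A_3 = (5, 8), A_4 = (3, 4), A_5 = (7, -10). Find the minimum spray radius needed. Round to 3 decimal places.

10.883

The minimum enclosing circle of a finite set is fixed by two of the points (as a diameter) or three (as a circumcircle).
The minimum enclosing circle is determined by three boundary points: A_1, A_3, A_5.
Their circumcentre is (0, -5/3) with r² = 1066/9.
The farthest remaining point A_2 is at distance² 970/9 ≤ 1066/9.
r = √(1066/9) ≈ 10.883.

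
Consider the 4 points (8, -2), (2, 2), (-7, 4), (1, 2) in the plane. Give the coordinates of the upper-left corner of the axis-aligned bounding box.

x-range [-7, 8], y-range [-2, 4].
The upper-left corner is (-7, 4).

(-7, 4)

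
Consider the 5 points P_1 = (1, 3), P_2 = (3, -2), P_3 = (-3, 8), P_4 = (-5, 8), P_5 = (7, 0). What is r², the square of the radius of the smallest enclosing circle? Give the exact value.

52

A smallest enclosing disk is always determined by at most three of the input points on its boundary.
The farthest pair is P_4–P_5 with squared distance 208. The circle on this segment as diameter has centre (1, 4) and r² = 208/4 = 52.
Check P_1: distance² to centre = 1 ≤ 52, so it lies inside.
All remaining points lie in this disk, and no smaller disk contains both endpoints, so this is the minimum enclosing circle.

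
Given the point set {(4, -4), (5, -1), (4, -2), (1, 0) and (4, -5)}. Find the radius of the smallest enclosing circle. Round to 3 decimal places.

2.915

The minimum enclosing circle of a finite set is fixed by two of the points (as a diameter) or three (as a circumcircle).
The farthest pair is (1, 0)–(4, -5) with squared distance 34. The circle on this segment as diameter has centre (2.5, -2.5) and r² = 34/4 = 8.5.
Check (4, -4): distance² to centre = 4.5 ≤ 8.5, so it lies inside.
All remaining points lie in this disk, and no smaller disk contains both endpoints, so this is the minimum enclosing circle.
r = √(8.5) ≈ 2.915.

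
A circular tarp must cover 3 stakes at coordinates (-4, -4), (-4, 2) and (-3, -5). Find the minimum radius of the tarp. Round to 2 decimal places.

3.54

Call the three points A, B, C in the order given.
Side lengths²: AB² = 36, AC² = 2, BC² = 50.
Since BC² = 50 ≥ 36 + 2 = 38, the angle opposite BC is not acute, so the smallest enclosing circle has BC as diameter.
Centre = midpoint of BC = (-3.5, -1.5), r² = 50/4 = 12.5.
r = √(12.5) ≈ 3.54.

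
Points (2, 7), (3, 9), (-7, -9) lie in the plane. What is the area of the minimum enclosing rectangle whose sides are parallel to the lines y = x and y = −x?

In coordinates u = x + y, v = x − y the rectangle is axis-aligned; the map (x,y)→(u,v) scales areas by 2.
u-values: 9, 12, -16; range = 12 − (-16) = 28.
v-values: -5, -6, 2; range = 2 − (-6) = 8.
Area = (28 × 8) / 2 = 112.

112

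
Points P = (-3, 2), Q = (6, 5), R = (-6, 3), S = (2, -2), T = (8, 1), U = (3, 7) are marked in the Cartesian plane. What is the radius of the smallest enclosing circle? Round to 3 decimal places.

The farthest pair is R–T with squared distance 200. The circle on this segment as diameter has centre (1, 2) and r² = 200/4 = 50.
Check P: distance² to centre = 16 ≤ 50, so it lies inside.
All remaining points lie in this disk, and no smaller disk contains both endpoints, so this is the minimum enclosing circle.
r = √50 ≈ 7.071.

7.071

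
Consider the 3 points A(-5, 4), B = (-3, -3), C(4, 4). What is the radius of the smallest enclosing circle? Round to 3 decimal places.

5.148

Side lengths²: AB² = 53, AC² = 81, BC² = 98.
Since BC² = 98 < 81 + 53 = 134, the triangle is acute, so the smallest enclosing circle is the circumcircle.
Circumcentre = (-0.5, 1.5), r² = 26.5.
r = √(26.5) ≈ 5.148.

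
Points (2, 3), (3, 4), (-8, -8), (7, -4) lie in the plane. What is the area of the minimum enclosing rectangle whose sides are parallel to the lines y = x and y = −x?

In coordinates u = x + y, v = x − y the rectangle is axis-aligned; the map (x,y)→(u,v) scales areas by 2.
u-values: 5, 7, -16, 3; range = 7 − (-16) = 23.
v-values: -1, -1, 0, 11; range = 11 − (-1) = 12.
Area = (23 × 12) / 2 = 138.

138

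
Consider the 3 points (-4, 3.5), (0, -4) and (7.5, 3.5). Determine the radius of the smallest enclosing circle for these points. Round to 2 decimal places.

Call the three points A, B, C in the order given.
Side lengths²: AB² = 72.25, AC² = 132.25, BC² = 112.5.
Since AC² = 132.25 < 112.5 + 72.25 = 184.75, the triangle is acute, so the smallest enclosing circle is the circumcircle.
Circumcentre = (1.75, 1.75), r² = 36.125.
r = √(36.125) ≈ 6.01.

6.01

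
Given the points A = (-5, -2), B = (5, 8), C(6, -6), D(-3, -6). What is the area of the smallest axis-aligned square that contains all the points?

The bounding box has width 11 and height 14.
An axis-aligned square enclosing the set must have side ≥ max(width, height).
So the minimum side is max(11, 14) = 14.
Area = 14² = 196.

196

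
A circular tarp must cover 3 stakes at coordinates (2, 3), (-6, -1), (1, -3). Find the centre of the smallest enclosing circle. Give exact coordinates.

(-39/22, 6/11)

Call the three points A, B, C in the order given.
Side lengths²: AB² = 80, AC² = 37, BC² = 53.
Since AB² = 80 < 53 + 37 = 90, the triangle is acute, so the smallest enclosing circle is the circumcircle.
Circumcentre = (-39/22, 6/11), r² = 9805/484.
Centre = (-39/22, 6/11).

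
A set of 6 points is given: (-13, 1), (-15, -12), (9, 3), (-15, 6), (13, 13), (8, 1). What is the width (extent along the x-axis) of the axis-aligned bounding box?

max x = 13, min x = -15, so width = 28.

28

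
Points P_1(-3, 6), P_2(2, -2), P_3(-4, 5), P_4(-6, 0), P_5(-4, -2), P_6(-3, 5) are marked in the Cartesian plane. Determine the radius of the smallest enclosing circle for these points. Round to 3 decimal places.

A smallest enclosing disk is always determined by at most three of the input points on its boundary.
The minimum enclosing circle is determined by three boundary points: P_1, P_2, P_4.
Their circumcentre is (-25/18, 13/9) with r² = 7565/324.
The farthest remaining point P_3 is at distance² 6305/324 ≤ 7565/324.
r = √(7565/324) ≈ 4.832.

4.832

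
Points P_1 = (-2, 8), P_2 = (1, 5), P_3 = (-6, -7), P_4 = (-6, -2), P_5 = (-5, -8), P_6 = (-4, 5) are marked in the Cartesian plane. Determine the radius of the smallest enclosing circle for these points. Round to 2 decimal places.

8.14

The farthest pair is P_1–P_5 with squared distance 265. The circle on this segment as diameter has centre (-3.5, 0) and r² = 265/4 = 66.25.
Check P_2: distance² to centre = 45.25 ≤ 66.25, so it lies inside.
All remaining points lie in this disk, and no smaller disk contains both endpoints, so this is the minimum enclosing circle.
r = √(66.25) ≈ 8.14.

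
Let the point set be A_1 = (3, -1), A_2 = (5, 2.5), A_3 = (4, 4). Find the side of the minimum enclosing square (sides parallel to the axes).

5

The bounding box has width 2 and height 5.
An axis-aligned square enclosing the set must have side ≥ max(width, height).
So the minimum side is max(2, 5) = 5.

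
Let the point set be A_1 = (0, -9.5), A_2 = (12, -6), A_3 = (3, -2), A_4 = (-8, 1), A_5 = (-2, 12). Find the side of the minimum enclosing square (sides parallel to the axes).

21.5

The bounding box has width 20 and height 21.5.
An axis-aligned square enclosing the set must have side ≥ max(width, height).
So the minimum side is max(20, 21.5) = 21.5.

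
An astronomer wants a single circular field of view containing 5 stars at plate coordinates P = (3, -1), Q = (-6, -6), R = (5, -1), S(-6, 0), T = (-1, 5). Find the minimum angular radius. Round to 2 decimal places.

6.45

The minimum enclosing circle of a finite set is fixed by two of the points (as a diameter) or three (as a circumcircle).
The minimum enclosing circle is determined by three boundary points: Q, R, T.
Their circumcentre is (-1.4375, -1.4375) with r² = 41.6328125.
The farthest remaining point S is at distance² 22.8828125 ≤ 41.6328125.
r = √(41.6328125) ≈ 6.45.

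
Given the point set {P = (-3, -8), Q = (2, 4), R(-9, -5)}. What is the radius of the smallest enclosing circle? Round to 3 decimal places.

Side lengths²: PQ² = 169, PR² = 45, QR² = 202.
Since QR² = 202 < 169 + 45 = 214, the triangle is acute, so the smallest enclosing circle is the circumcircle.
Circumcentre = (-185/58, -51/58), r² = 85345/1682.
r = √(85345/1682) ≈ 7.123.

7.123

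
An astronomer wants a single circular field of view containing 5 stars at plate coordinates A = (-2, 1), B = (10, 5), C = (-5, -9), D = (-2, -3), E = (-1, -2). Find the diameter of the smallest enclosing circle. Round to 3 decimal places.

20.518

A smallest enclosing disk is always determined by at most three of the input points on its boundary.
The farthest pair is B–C with squared distance 421. The circle on this segment as diameter has centre (2.5, -2) and r² = 421/4 = 105.25.
Check A: distance² to centre = 29.25 ≤ 105.25, so it lies inside.
All remaining points lie in this disk, and no smaller disk contains both endpoints, so this is the minimum enclosing circle.
Diameter = 2r = 2√(105.25) ≈ 20.518.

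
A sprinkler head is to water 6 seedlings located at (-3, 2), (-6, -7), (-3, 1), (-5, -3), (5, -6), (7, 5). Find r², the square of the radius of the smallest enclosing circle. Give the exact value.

The minimum enclosing circle of a finite set is fixed by two of the points (as a diameter) or three (as a circumcircle).
The farthest pair is (-6, -7)–(7, 5) with squared distance 313. The circle on this segment as diameter has centre (0.5, -1) and r² = 313/4 = 78.25.
Check (-3, 2): distance² to centre = 21.25 ≤ 78.25, so it lies inside.
All remaining points lie in this disk, and no smaller disk contains both endpoints, so this is the minimum enclosing circle.

78.25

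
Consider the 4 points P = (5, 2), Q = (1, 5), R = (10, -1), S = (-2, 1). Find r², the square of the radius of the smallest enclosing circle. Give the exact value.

The farthest pair is R–S with squared distance 148. The circle on this segment as diameter has centre (4, 0) and r² = 148/4 = 37.
Check P: distance² to centre = 5 ≤ 37, so it lies inside.
All remaining points lie in this disk, and no smaller disk contains both endpoints, so this is the minimum enclosing circle.

37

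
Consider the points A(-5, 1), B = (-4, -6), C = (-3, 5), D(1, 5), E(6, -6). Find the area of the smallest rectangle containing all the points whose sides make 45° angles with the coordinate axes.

160

In coordinates u = x + y, v = x − y the rectangle is axis-aligned; the map (x,y)→(u,v) scales areas by 2.
u-values: -4, -10, 2, 6, 0; range = 6 − (-10) = 16.
v-values: -6, 2, -8, -4, 12; range = 12 − (-8) = 20.
Area = (16 × 20) / 2 = 160.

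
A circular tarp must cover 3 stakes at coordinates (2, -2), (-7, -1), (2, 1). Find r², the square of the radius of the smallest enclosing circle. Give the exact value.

3485/162

Call the three points A, B, C in the order given.
Side lengths²: AB² = 82, AC² = 9, BC² = 85.
Since BC² = 85 < 82 + 9 = 91, the triangle is acute, so the smallest enclosing circle is the circumcircle.
Circumcentre = (-43/18, -0.5), r² = 3485/162.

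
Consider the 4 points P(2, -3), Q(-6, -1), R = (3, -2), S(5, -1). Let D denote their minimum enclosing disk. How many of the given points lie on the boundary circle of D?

By Welzl's lemma the MEC is supported by two points (diametrically opposite) or three points (on a circumcircle).
The farthest pair is Q–S with squared distance 121. The circle on this segment as diameter has centre (-0.5, -1) and r² = 121/4 = 30.25.
Check P: distance² to centre = 10.25 ≤ 30.25, so it lies inside.
All remaining points lie in this disk, and no smaller disk contains both endpoints, so this is the minimum enclosing circle.
The points at distance exactly r from the centre are Q, S — 2 points.

2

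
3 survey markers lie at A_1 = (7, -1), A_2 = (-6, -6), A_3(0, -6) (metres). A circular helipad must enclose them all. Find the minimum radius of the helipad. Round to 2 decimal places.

6.96

Side lengths²: A_1A_2² = 194, A_1A_3² = 74, A_2A_3² = 36.
Since A_1A_2² = 194 ≥ 74 + 36 = 110, the angle opposite A_1A_2 is not acute, so the smallest enclosing circle has A_1A_2 as diameter.
Centre = midpoint of A_1A_2 = (0.5, -3.5), r² = 194/4 = 48.5.
r = √(48.5) ≈ 6.96.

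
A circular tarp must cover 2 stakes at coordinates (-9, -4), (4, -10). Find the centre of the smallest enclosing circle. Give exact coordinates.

(-2.5, -7)

The smallest circle enclosing two points has them as diameter endpoints.
Centre = midpoint = (-2.5, -7); r² = |(-9, -4)−(4, -10)|²/4 = 205/4 = 51.25.
Centre = (-2.5, -7).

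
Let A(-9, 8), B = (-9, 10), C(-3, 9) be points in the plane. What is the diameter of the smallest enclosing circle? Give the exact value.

Side lengths²: AB² = 4, AC² = 37, BC² = 37.
Since BC² = 37 < 37 + 4 = 41, the triangle is acute, so the smallest enclosing circle is the circumcircle.
Circumcentre = (-73/12, 9), r² = 1369/144.
Diameter = 2r = 2√(1369/144) = 37/6.

37/6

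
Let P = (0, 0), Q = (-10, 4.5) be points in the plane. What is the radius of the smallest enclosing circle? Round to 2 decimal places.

The smallest circle enclosing two points has them as diameter endpoints.
Centre = midpoint = (-5, 2.25); r² = |PQ|²/4 = 120.25/4 = 30.0625.
r = √(30.0625) ≈ 5.48.

5.48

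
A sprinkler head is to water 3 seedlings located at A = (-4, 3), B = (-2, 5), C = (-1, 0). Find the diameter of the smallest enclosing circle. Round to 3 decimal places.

Side lengths²: AB² = 8, AC² = 18, BC² = 26.
Since BC² = 26 ≥ 18 + 8 = 26, the angle opposite BC is not acute, so the smallest enclosing circle has BC as diameter.
Centre = midpoint of BC = (-1.5, 2.5), r² = 26/4 = 6.5.
Diameter = 2r = 2√(6.5) ≈ 5.099.

5.099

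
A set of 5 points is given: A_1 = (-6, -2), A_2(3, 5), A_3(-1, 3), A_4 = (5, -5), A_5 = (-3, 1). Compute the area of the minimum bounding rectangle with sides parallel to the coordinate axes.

x ranges over [-6, 5], width 11.
y ranges over [-5, 5], height 10.
Area = 11 × 10 = 110.

110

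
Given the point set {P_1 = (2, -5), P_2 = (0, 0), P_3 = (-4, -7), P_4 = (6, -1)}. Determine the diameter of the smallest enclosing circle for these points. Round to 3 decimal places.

The minimum enclosing circle of a finite set is fixed by two of the points (as a diameter) or three (as a circumcircle).
The farthest pair is P_3–P_4 with squared distance 136. The circle on this segment as diameter has centre (1, -4) and r² = 136/4 = 34.
Check P_1: distance² to centre = 2 ≤ 34, so it lies inside.
All remaining points lie in this disk, and no smaller disk contains both endpoints, so this is the minimum enclosing circle.
Diameter = 2r = 2√34 ≈ 11.662.

11.662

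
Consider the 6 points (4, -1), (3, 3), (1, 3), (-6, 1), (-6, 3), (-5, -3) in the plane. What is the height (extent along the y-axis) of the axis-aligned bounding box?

6

max y = 3, min y = -3, so height = 6.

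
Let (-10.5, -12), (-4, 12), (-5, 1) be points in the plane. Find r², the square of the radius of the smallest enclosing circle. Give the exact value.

154.5625

Call the three points A, B, C in the order given.
Side lengths²: AB² = 618.25, AC² = 199.25, BC² = 122.
Since AB² = 618.25 ≥ 199.25 + 122 = 321.25, the angle opposite AB is not acute, so the smallest enclosing circle has AB as diameter.
Centre = midpoint of AB = (-7.25, 0), r² = 618.25/4 = 154.5625.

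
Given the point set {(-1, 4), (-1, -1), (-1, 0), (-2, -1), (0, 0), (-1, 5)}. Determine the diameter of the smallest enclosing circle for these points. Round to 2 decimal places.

6.08

The minimum enclosing circle of a finite set is fixed by two of the points (as a diameter) or three (as a circumcircle).
The farthest pair is (-2, -1)–(-1, 5) with squared distance 37. The circle on this segment as diameter has centre (-1.5, 2) and r² = 37/4 = 9.25.
Check (-1, 4): distance² to centre = 4.25 ≤ 9.25, so it lies inside.
All remaining points lie in this disk, and no smaller disk contains both endpoints, so this is the minimum enclosing circle.
Diameter = 2r = 2√(9.25) ≈ 6.08.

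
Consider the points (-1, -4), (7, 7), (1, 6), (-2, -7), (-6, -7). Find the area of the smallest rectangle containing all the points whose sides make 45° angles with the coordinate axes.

135

In coordinates u = x + y, v = x − y the rectangle is axis-aligned; the map (x,y)→(u,v) scales areas by 2.
u-values: -5, 14, 7, -9, -13; range = 14 − (-13) = 27.
v-values: 3, 0, -5, 5, 1; range = 5 − (-5) = 10.
Area = (27 × 10) / 2 = 135.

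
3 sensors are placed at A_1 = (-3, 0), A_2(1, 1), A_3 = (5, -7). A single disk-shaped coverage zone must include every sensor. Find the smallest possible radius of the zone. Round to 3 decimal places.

5.315

Side lengths²: A_1A_2² = 17, A_1A_3² = 113, A_2A_3² = 80.
Since A_1A_3² = 113 ≥ 80 + 17 = 97, the angle opposite A_1A_3 is not acute, so the smallest enclosing circle has A_1A_3 as diameter.
Centre = midpoint of A_1A_3 = (1, -3.5), r² = 113/4 = 28.25.
r = √(28.25) ≈ 5.315.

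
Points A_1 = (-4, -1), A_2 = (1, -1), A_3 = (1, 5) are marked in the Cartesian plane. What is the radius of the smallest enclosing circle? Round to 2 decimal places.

3.91

Side lengths²: A_1A_2² = 25, A_1A_3² = 61, A_2A_3² = 36.
Since A_1A_3² = 61 ≥ 36 + 25 = 61, the angle opposite A_1A_3 is not acute, so the smallest enclosing circle has A_1A_3 as diameter.
Centre = midpoint of A_1A_3 = (-1.5, 2), r² = 61/4 = 15.25.
r = √(15.25) ≈ 3.91.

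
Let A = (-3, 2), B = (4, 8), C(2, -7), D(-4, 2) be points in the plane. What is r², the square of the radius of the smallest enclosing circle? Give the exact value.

A smallest enclosing disk is always determined by at most three of the input points on its boundary.
The farthest pair is B–C with squared distance 229. The circle on this segment as diameter has centre (3, 0.5) and r² = 229/4 = 57.25.
Check A: distance² to centre = 38.25 ≤ 57.25, so it lies inside.
All remaining points lie in this disk, and no smaller disk contains both endpoints, so this is the minimum enclosing circle.

57.25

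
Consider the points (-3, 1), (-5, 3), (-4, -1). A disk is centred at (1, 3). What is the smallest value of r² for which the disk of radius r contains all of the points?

The required radius is the distance from (1, 3) to the farthest point.
Squared distances: 20, 36, 41.
Maximum is 41, attained at (-4, -1).

41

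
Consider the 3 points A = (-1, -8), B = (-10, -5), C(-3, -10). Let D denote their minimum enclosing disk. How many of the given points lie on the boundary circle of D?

2

Side lengths²: AB² = 90, AC² = 8, BC² = 74.
Since AB² = 90 ≥ 74 + 8 = 82, the angle opposite AB is not acute, so the smallest enclosing circle has AB as diameter.
Centre = midpoint of AB = (-5.5, -6.5), r² = 90/4 = 22.5.
The points at distance exactly r from the centre are A, B — 2 points.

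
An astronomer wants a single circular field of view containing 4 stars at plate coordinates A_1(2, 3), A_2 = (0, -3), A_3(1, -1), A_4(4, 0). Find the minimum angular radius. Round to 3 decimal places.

By Welzl's lemma the MEC is supported by two points (diametrically opposite) or three points (on a circumcircle).
The farthest pair is A_1–A_2 with squared distance 40. The circle on this segment as diameter has centre (1, 0) and r² = 40/4 = 10.
Check A_3: distance² to centre = 1 ≤ 10, so it lies inside.
All remaining points lie in this disk, and no smaller disk contains both endpoints, so this is the minimum enclosing circle.
r = √10 ≈ 3.162.

3.162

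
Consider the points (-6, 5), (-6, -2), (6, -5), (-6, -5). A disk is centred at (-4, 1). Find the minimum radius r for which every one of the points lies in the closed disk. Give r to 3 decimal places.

The required radius is the distance from (-4, 1) to the farthest point.
Squared distances: 20, 13, 136, 40.
Maximum is 136, attained at (6, -5).
r = √136 ≈ 11.662.

11.662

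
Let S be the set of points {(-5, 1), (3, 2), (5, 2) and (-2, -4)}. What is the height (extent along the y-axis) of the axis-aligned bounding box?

6

max y = 2, min y = -4, so height = 6.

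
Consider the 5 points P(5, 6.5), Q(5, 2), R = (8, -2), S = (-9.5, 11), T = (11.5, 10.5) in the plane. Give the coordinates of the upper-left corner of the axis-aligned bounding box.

x-range [-9.5, 11.5], y-range [-2, 11].
The upper-left corner is (-9.5, 11).

(-9.5, 11)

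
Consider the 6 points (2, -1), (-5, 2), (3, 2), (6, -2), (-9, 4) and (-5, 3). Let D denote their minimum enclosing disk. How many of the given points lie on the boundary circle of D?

The farthest pair is (6, -2)–(-9, 4) with squared distance 261. The circle on this segment as diameter has centre (-1.5, 1) and r² = 261/4 = 65.25.
Check (2, -1): distance² to centre = 16.25 ≤ 65.25, so it lies inside.
All remaining points lie in this disk, and no smaller disk contains both endpoints, so this is the minimum enclosing circle.
The points at distance exactly r from the centre are (6, -2), (-9, 4) — 2 points.

2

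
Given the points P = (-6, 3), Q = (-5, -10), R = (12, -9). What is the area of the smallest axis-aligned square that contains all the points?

324

The bounding box has width 18 and height 13.
An axis-aligned square enclosing the set must have side ≥ max(width, height).
So the minimum side is max(18, 13) = 18.
Area = 18² = 324.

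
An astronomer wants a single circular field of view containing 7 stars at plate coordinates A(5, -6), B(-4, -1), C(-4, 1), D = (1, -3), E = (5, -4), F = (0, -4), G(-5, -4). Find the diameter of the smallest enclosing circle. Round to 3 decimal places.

The farthest pair is A–C with squared distance 130. The circle on this segment as diameter has centre (0.5, -2.5) and r² = 130/4 = 32.5.
Check B: distance² to centre = 22.5 ≤ 32.5, so it lies inside.
All remaining points lie in this disk, and no smaller disk contains both endpoints, so this is the minimum enclosing circle.
Diameter = 2r = 2√(32.5) ≈ 11.402.

11.402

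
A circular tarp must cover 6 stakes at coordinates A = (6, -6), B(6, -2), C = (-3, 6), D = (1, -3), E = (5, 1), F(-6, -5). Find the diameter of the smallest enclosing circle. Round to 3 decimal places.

15.255

The minimum enclosing circle is determined by three boundary points: A, C, F.
Their circumcentre is (7/18, -5/6) with r² = 9425/162.
The farthest remaining point B is at distance² 5321/162 ≤ 9425/162.
Diameter = 2r = 2√(9425/162) ≈ 15.255.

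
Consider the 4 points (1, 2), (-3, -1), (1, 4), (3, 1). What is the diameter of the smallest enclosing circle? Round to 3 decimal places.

6.637

The minimum enclosing circle of a finite set is fixed by two of the points (as a diameter) or three (as a circumcircle).
The minimum enclosing circle is determined by three boundary points: (-3, -1), (1, 4), (3, 1).
Their circumcentre is (-7/22, 21/22) with r² = 2665/242.
The farthest remaining point (1, 2) is at distance² 685/242 ≤ 2665/242.
Diameter = 2r = 2√(2665/242) ≈ 6.637.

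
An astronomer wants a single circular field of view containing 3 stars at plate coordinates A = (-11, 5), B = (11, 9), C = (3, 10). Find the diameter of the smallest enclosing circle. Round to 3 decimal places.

Side lengths²: AB² = 500, AC² = 221, BC² = 65.
Since AB² = 500 ≥ 221 + 65 = 286, the angle opposite AB is not acute, so the smallest enclosing circle has AB as diameter.
Centre = midpoint of AB = (0, 7), r² = 500/4 = 125.
Diameter = 2r = 2√125 ≈ 22.361.

22.361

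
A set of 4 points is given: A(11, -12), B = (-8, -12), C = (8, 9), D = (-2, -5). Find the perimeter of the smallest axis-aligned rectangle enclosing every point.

Width = max x − min x = 11 − (-8) = 19.
Height = max y − min y = 9 − (-12) = 21.
Perimeter = 2(19 + 21) = 80.

80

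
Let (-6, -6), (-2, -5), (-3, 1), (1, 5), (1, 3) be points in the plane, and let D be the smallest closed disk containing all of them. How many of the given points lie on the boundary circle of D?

The farthest pair is (-6, -6)–(1, 5) with squared distance 170. The circle on this segment as diameter has centre (-2.5, -0.5) and r² = 170/4 = 42.5.
Check (-2, -5): distance² to centre = 20.5 ≤ 42.5, so it lies inside.
All remaining points lie in this disk, and no smaller disk contains both endpoints, so this is the minimum enclosing circle.
The points at distance exactly r from the centre are (-6, -6), (1, 5) — 2 points.

2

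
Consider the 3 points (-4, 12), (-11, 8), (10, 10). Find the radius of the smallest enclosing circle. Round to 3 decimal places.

Call the three points A, B, C in the order given.
Side lengths²: AB² = 65, AC² = 200, BC² = 445.
Since BC² = 445 ≥ 200 + 65 = 265, the angle opposite BC is not acute, so the smallest enclosing circle has BC as diameter.
Centre = midpoint of BC = (-0.5, 9), r² = 445/4 = 111.25.
r = √(111.25) ≈ 10.548.

10.548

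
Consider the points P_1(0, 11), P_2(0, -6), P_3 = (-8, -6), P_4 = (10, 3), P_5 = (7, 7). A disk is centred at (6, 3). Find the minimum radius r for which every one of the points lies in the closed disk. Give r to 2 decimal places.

The required radius is the distance from (6, 3) to the farthest point.
Squared distances: 100, 117, 277, 16, 17.
Maximum is 277, attained at P_3.
r = √277 ≈ 16.64.

16.64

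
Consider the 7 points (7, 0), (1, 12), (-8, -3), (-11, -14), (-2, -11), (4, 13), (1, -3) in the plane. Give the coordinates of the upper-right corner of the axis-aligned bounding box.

(7, 13)

x-range [-11, 7], y-range [-14, 13].
The upper-right corner is (7, 13).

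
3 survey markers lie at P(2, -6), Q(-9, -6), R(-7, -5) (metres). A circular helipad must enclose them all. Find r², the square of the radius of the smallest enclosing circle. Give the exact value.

30.25

Side lengths²: PQ² = 121, PR² = 82, QR² = 5.
Since PQ² = 121 ≥ 82 + 5 = 87, the angle opposite PQ is not acute, so the smallest enclosing circle has PQ as diameter.
Centre = midpoint of PQ = (-3.5, -6), r² = 121/4 = 30.25.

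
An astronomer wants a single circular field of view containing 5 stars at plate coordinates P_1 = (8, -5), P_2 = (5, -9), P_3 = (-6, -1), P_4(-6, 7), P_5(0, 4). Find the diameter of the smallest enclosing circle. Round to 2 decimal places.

19.42

The minimum enclosing circle of a finite set is fixed by two of the points (as a diameter) or three (as a circumcircle).
The farthest pair is P_2–P_4 with squared distance 377. The circle on this segment as diameter has centre (-0.5, -1) and r² = 377/4 = 94.25.
Check P_1: distance² to centre = 88.25 ≤ 94.25, so it lies inside.
All remaining points lie in this disk, and no smaller disk contains both endpoints, so this is the minimum enclosing circle.
Diameter = 2r = 2√(94.25) ≈ 19.42.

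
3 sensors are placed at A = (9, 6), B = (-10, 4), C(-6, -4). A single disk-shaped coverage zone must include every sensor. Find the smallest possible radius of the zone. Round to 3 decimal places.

9.627

Side lengths²: AB² = 365, AC² = 325, BC² = 80.
Since AB² = 365 < 325 + 80 = 405, the triangle is acute, so the smallest enclosing circle is the circumcircle.
Circumcentre = (-0.375, 3.8125), r² = 92.67578125.
r = √(92.67578125) ≈ 9.627.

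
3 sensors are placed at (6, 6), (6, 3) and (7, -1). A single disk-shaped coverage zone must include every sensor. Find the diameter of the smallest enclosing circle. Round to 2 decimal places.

7.07

Call the three points A, B, C in the order given.
Side lengths²: AB² = 9, AC² = 50, BC² = 17.
Since AC² = 50 ≥ 17 + 9 = 26, the angle opposite AC is not acute, so the smallest enclosing circle has AC as diameter.
Centre = midpoint of AC = (6.5, 2.5), r² = 50/4 = 12.5.
Diameter = 2r = 2√(12.5) ≈ 7.07.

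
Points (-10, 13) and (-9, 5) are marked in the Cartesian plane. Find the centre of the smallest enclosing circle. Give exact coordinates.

The smallest circle enclosing two points has them as diameter endpoints.
Centre = midpoint = (-9.5, 9); r² = |(-10, 13)−(-9, 5)|²/4 = 65/4 = 16.25.
Centre = (-9.5, 9).

(-9.5, 9)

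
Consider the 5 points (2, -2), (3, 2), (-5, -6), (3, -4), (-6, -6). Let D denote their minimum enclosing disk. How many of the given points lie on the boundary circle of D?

By Welzl's lemma the MEC is supported by two points (diametrically opposite) or three points (on a circumcircle).
The farthest pair is (3, 2)–(-6, -6) with squared distance 145. The circle on this segment as diameter has centre (-1.5, -2) and r² = 145/4 = 36.25.
Check (2, -2): distance² to centre = 12.25 ≤ 36.25, so it lies inside.
All remaining points lie in this disk, and no smaller disk contains both endpoints, so this is the minimum enclosing circle.
The points at distance exactly r from the centre are (3, 2), (-6, -6) — 2 points.

2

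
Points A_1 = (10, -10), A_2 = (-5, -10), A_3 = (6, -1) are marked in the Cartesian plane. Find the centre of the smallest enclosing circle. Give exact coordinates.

(2.5, -143/18)

Side lengths²: A_1A_2² = 225, A_1A_3² = 97, A_2A_3² = 202.
Since A_1A_2² = 225 < 202 + 97 = 299, the triangle is acute, so the smallest enclosing circle is the circumcircle.
Circumcentre = (2.5, -143/18), r² = 9797/162.
Centre = (2.5, -143/18).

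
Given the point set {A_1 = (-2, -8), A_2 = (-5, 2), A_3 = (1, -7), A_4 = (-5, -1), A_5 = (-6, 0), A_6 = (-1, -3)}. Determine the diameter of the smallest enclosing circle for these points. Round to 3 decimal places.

The minimum enclosing circle is determined by three boundary points: A_1, A_2, A_3.
Their circumcentre is (-47/22, -57/22) with r² = 7085/242.
The farthest remaining point A_5 is at distance² 5237/242 ≤ 7085/242.
Diameter = 2r = 2√(7085/242) ≈ 10.822.

10.822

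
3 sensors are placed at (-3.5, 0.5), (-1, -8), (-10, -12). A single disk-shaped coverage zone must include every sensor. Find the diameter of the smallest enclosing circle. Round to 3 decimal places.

Call the three points A, B, C in the order given.
Side lengths²: AB² = 78.5, AC² = 198.5, BC² = 97.
Since AC² = 198.5 ≥ 97 + 78.5 = 175.5, the angle opposite AC is not acute, so the smallest enclosing circle has AC as diameter.
Centre = midpoint of AC = (-6.75, -5.75), r² = 198.5/4 = 49.625.
Diameter = 2r = 2√(49.625) ≈ 14.089.

14.089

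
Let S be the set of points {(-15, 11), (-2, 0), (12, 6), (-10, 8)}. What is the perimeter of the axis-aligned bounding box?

Width = max x − min x = 12 − (-15) = 27.
Height = max y − min y = 11 − 0 = 11.
Perimeter = 2(27 + 11) = 76.

76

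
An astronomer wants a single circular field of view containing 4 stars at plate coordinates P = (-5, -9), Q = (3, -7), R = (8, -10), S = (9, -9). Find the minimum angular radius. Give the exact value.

The farthest pair is P–S with squared distance 196. The circle on this segment as diameter has centre (2, -9) and r² = 196/4 = 49.
Check Q: distance² to centre = 5 ≤ 49, so it lies inside.
All remaining points lie in this disk, and no smaller disk contains both endpoints, so this is the minimum enclosing circle.
r = √49 = 7.

7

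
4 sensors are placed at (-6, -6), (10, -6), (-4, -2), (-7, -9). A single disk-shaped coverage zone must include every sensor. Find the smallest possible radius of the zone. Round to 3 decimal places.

By Welzl's lemma the MEC is supported by two points (diametrically opposite) or three points (on a circumcircle).
The farthest pair is (10, -6)–(-7, -9) with squared distance 298. The circle on this segment as diameter has centre (1.5, -7.5) and r² = 298/4 = 74.5.
Check (-6, -6): distance² to centre = 58.5 ≤ 74.5, so it lies inside.
All remaining points lie in this disk, and no smaller disk contains both endpoints, so this is the minimum enclosing circle.
r = √(74.5) ≈ 8.631.

8.631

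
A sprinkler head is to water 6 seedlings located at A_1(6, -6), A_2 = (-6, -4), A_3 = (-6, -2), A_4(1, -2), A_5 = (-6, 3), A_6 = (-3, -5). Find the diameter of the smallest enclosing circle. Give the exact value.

The farthest pair is A_1–A_5 with squared distance 225. The circle on this segment as diameter has centre (0, -1.5) and r² = 225/4 = 56.25.
Check A_2: distance² to centre = 42.25 ≤ 56.25, so it lies inside.
All remaining points lie in this disk, and no smaller disk contains both endpoints, so this is the minimum enclosing circle.
Diameter = 2r = 2√(56.25) = 15.

15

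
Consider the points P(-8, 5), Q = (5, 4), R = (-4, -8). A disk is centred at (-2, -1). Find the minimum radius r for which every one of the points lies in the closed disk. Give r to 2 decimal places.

8.60

The required radius is the distance from (-2, -1) to the farthest point.
Squared distances: 72, 74, 53.
Maximum is 74, attained at Q.
r = √74 ≈ 8.60.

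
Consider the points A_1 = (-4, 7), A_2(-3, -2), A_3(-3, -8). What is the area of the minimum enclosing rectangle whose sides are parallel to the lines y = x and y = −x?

112

In coordinates u = x + y, v = x − y the rectangle is axis-aligned; the map (x,y)→(u,v) scales areas by 2.
u-values: 3, -5, -11; range = 3 − (-11) = 14.
v-values: -11, -1, 5; range = 5 − (-11) = 16.
Area = (14 × 16) / 2 = 112.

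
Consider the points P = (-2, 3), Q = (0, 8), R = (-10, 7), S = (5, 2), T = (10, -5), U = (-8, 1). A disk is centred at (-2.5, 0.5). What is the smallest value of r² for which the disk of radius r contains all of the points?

186.5

The required radius is the distance from (-2.5, 0.5) to the farthest point.
Squared distances: 6.5, 62.5, 98.5, 58.5, 186.5, 30.5.
Maximum is 186.5, attained at T.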